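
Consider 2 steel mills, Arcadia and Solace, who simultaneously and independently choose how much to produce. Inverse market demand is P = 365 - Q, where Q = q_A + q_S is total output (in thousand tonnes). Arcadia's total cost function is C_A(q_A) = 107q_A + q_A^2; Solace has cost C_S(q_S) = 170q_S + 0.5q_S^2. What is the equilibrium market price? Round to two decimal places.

Arcadia's profit: π_A = (365 - Q)q_A - (107q_A + q_A²). Setting ∂π_A/∂q_A = 0: 258 - 4q_A - (q_S) = 0.
Solace's first-order condition: 195 - 3q_S - (q_A) = 0.
So q_A = (258 - q_S)/4 and q_S = (195 - q_A)/3.
Solving the pair: q_A = 579/11, q_S = 522/11.
Total output Q = 1101/11, so price P = 365 - 1101/11 = 264.9091.

264.91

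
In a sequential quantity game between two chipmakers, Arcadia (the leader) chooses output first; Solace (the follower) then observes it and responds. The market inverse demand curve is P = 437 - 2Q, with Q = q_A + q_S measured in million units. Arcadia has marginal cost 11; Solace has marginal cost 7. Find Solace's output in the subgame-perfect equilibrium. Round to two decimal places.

The follower Solace best-responds to any q_A: π_S = (437 - 2Q)q_S - 7q_S.
Follower FOC: 430 - 2q_A - 4q_S = 0, so q_S(q_A) = (430 - 2q_A)/4.
The leader anticipates this reaction. Substituting into P = 437 - 2Q gives P = 222 - q_A, so π_A = (222 - q_A)q_A - 11q_A.
The leader's first-order condition 211 - 2q_A = 0 yields q_A = 211/2.
Then q_S = (430 - 2·(211/2))/4 = 219/4.

54.75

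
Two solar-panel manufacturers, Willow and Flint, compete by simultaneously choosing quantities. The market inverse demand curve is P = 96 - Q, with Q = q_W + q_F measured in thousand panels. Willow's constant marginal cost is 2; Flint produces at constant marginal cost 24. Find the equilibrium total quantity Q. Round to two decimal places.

Willow's profit: π_W = (96 - Q)q_W - (2q_W). Setting ∂π_W/∂q_W = 0: 94 - 2q_W - (q_F) = 0.
Flint's first-order condition: 72 - 2q_F - (q_W) = 0.
So q_W = (94 - q_F)/2 and q_F = (72 - q_W)/2.
Solving the pair: q_W = 116/3, q_F = 50/3.
Total output Q = 116/3 + 50/3 = 166/3.

55.33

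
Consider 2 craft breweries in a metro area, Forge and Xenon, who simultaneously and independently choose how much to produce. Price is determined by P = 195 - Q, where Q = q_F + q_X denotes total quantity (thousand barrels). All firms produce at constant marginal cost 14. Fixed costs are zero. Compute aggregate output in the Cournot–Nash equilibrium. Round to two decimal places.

Each firm earns π_i = (195 - Q)q_i - 14q_i.
Setting ∂π_i/∂q_i = 0 with rivals' quantities fixed: 181 - 2q_i - q_j = 0.
With identical firms every q_j equals q_i, so q_j = q_i and 181 = 3q_i, giving q_i = 181/3.
Total output Q = 181/3 + 181/3 = 362/3.

120.67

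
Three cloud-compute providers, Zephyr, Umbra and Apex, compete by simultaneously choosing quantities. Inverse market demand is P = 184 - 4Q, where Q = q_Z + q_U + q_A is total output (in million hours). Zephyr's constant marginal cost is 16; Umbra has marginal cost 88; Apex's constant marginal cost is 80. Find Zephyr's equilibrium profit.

Zephyr's profit: π_Z = (184 - 4Q)q_Z - (16q_Z). Setting ∂π_Z/∂q_Z = 0: 168 - 8q_Z - 4(q_U + q_A) = 0.
Umbra's first-order condition: 96 - 8q_U - 4(q_Z + q_A) = 0.
Apex's first-order condition: 104 - 8q_A - 4(q_Z + q_U) = 0.
Summing all 3 equations gives 368 − 16Q = 0, hence Q = 23.
Back-substituting: q_Z = (168 − 92)/4 = 19, q_U = (96 − 92)/4 = 1, q_A = (104 − 92)/4 = 3.
Price P = 184 - 4·23 = 92.
Zephyr's profit: (92 - 16)·19 = 1444.

1444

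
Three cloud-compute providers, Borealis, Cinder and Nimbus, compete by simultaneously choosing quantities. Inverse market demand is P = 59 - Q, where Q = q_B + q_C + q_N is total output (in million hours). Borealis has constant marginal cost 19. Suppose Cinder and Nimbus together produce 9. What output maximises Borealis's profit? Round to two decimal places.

15.50

With rivals' combined output fixed at 9, Borealis's profit is π_B = (59 - 9 - q_B)q_B - (19q_B) = (50 - q_B)q_B - (19q_B).
∂π_B/∂q_B = 31 - 2q_B = 0, so q_B = 31/2.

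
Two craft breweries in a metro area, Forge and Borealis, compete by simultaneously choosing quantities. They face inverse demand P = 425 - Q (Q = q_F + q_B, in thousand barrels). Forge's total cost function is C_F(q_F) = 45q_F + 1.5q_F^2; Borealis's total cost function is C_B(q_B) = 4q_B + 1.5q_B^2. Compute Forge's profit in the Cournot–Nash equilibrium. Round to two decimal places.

9494.10

Forge's profit: π_F = (425 - Q)q_F - (45q_F + (3/2)q_F²). Setting ∂π_F/∂q_F = 0: 380 - 5q_F - (q_B) = 0.
Borealis's first-order condition: 421 - 5q_B - (q_F) = 0.
Best responses: q_F = (380 - q_B)/5, q_B = (421 - q_F)/5.
Substituting one into the other gives q_F = 493/8 and q_B = 575/8.
Price P = 425 - 267/2 = 583/2.
Forge's profit: (583/2)·(493/8) - 45·(493/8) - (3/2)(493/8)² = 9494.1016.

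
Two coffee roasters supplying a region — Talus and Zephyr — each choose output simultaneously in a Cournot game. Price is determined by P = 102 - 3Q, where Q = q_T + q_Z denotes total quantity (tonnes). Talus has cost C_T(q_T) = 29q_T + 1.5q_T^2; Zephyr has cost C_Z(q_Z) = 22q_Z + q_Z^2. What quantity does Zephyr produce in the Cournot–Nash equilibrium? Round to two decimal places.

Talus's profit: π_T = (102 - 3Q)q_T - (29q_T + (3/2)q_T²). Setting ∂π_T/∂q_T = 0: 73 - 9q_T - 3(q_Z) = 0.
Zephyr's first-order condition: 80 - 8q_Z - 3(q_T) = 0.
So q_T = (73 - 3q_Z)/9 and q_Z = (80 - 3q_T)/8.
Solving the pair: q_T = 344/63, q_Z = 167/21.

7.95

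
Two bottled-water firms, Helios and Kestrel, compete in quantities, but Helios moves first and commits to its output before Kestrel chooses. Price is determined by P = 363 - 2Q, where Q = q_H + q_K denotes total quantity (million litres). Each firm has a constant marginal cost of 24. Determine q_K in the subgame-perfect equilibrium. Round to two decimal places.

42.38

The follower Kestrel best-responds to any q_H: π_K = (363 - 2Q)q_K - 24q_K.
Setting the follower's marginal profit to zero, 339 - 2q_H - 4q_K = 0, i.e. q_K = (339 - 2q_H)/4.
The leader anticipates this reaction. Substituting into P = 363 - 2Q gives P = 387/2 - q_H, so π_H = (387/2 - q_H)q_H - 24q_H.
The leader's first-order condition 339/2 - 2q_H = 0 yields q_H = 339/4.
Then q_K = (339 - 2·(339/4))/4 = 339/8.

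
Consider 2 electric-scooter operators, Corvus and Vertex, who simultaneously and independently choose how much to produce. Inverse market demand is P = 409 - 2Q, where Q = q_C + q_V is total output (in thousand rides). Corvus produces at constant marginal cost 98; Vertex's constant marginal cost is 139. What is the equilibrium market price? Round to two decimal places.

Corvus's profit: π_C = (409 - 2Q)q_C - (98q_C). Setting ∂π_C/∂q_C = 0: 311 - 4q_C - 2(q_V) = 0.
Vertex's profit: π_V = (409 - 2Q)q_V - (139q_V). Setting ∂π_V/∂q_V = 0: 270 - 4q_V - 2(q_C) = 0.
So q_C = (311 - 2q_V)/4 and q_V = (270 - 2q_C)/4.
Solving the pair: q_C = 176/3, q_V = 229/6.
Total output Q = 581/6, so price P = 409 - 2·(581/6) = 646/3.

215.33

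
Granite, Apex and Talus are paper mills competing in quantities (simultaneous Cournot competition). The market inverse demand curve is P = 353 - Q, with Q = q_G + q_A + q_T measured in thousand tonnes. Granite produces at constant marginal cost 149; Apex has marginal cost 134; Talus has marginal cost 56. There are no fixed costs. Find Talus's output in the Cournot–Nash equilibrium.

Granite's profit: π_G = (353 - Q)q_G - (149q_G). Setting ∂π_G/∂q_G = 0: 204 - 2q_G - (q_A + q_T) = 0.
Apex's first-order condition: 219 - 2q_A - (q_G + q_T) = 0.
Talus's profit: π_T = (353 - Q)q_T - (56q_T). Setting ∂π_T/∂q_T = 0: 297 - 2q_T - (q_G + q_A) = 0.
Summing all 3 equations gives 720 − 4Q = 0, hence Q = 180.
Back-substituting: q_G = (204 − 180) = 24, q_A = (219 − 180) = 39, q_T = (297 − 180) = 117.

117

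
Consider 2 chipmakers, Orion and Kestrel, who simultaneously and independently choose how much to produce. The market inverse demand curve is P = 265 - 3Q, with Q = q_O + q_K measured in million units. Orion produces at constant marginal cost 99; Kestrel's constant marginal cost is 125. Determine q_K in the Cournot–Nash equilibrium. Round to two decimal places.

Orion's profit: π_O = (265 - 3Q)q_O - (99q_O). Setting ∂π_O/∂q_O = 0: 166 - 6q_O - 3(q_K) = 0.
Kestrel's profit: π_K = (265 - 3Q)q_K - (125q_K). Setting ∂π_K/∂q_K = 0: 140 - 6q_K - 3(q_O) = 0.
Best responses: q_O = (166 - 3q_K)/6, q_K = (140 - 3q_O)/6.
Solving the pair: q_O = 64/3, q_K = 38/3.

12.67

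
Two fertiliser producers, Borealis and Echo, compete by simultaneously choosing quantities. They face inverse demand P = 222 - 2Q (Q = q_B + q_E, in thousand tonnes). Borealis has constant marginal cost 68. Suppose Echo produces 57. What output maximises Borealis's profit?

10

With the rival's output fixed at 57, Borealis's profit is π_B = (222 - 2·57 - 2q_B)q_B - (68q_B) = (108 - 2q_B)q_B - (68q_B).
∂π_B/∂q_B = 40 - 4q_B = 0, so q_B = 10.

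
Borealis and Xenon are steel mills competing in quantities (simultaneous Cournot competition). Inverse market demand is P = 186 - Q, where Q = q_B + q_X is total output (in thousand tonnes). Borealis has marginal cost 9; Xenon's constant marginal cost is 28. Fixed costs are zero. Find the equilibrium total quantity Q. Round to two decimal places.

Borealis's profit: π_B = (186 - Q)q_B - (9q_B). Setting ∂π_B/∂q_B = 0: 177 - 2q_B - (q_X) = 0.
Xenon's profit: π_X = (186 - Q)q_X - (28q_X). Setting ∂π_X/∂q_X = 0: 158 - 2q_X - (q_B) = 0.
So q_B = (177 - q_X)/2 and q_X = (158 - q_B)/2.
Solving the pair: q_B = 196/3, q_X = 139/3.
Total output Q = 196/3 + 139/3 = 335/3.

111.67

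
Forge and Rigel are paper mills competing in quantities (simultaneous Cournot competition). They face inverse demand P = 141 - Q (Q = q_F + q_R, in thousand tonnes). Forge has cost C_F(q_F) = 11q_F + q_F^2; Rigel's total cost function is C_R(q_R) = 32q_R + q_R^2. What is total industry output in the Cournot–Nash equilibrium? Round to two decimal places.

47.80

Forge's profit: π_F = (141 - Q)q_F - (11q_F + q_F²). Setting ∂π_F/∂q_F = 0: 130 - 4q_F - (q_R) = 0.
Rigel's profit: π_R = (141 - Q)q_R - (32q_R + q_R²). Setting ∂π_R/∂q_R = 0: 109 - 4q_R - (q_F) = 0.
Rearranging gives the reaction functions q_F = (130 - q_R)/4 and q_R = (109 - q_F)/4.
Substituting one into the other gives q_F = 137/5 and q_R = 102/5.
Total output Q = 137/5 + 102/5 = 239/5.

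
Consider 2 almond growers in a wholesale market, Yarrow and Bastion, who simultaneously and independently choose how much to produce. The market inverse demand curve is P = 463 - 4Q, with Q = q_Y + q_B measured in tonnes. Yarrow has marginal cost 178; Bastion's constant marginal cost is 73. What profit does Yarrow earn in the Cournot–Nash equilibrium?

Yarrow's profit: π_Y = (463 - 4Q)q_Y - (178q_Y). Setting ∂π_Y/∂q_Y = 0: 285 - 8q_Y - 4(q_B) = 0.
Bastion's first-order condition: 390 - 8q_B - 4(q_Y) = 0.
Rearranging gives the reaction functions q_Y = (285 - 4q_B)/8 and q_B = (390 - 4q_Y)/8.
Solving the pair: q_Y = 15, q_B = 165/4.
Price P = 463 - 4·(225/4) = 238.
Yarrow's profit: (238 - 178)·15 = 900.

900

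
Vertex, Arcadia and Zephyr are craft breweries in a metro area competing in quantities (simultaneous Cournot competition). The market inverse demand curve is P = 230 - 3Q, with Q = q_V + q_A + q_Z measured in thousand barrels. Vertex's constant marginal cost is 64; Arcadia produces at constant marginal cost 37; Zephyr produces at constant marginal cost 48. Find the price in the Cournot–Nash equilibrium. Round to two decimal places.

Vertex's profit: π_V = (230 - 3Q)q_V - (64q_V). Setting ∂π_V/∂q_V = 0: 166 - 6q_V - 3(q_A + q_Z) = 0.
Arcadia's profit: π_A = (230 - 3Q)q_A - (37q_A). Setting ∂π_A/∂q_A = 0: 193 - 6q_A - 3(q_V + q_Z) = 0.
Zephyr's first-order condition: 182 - 6q_Z - 3(q_V + q_A) = 0.
Adding the 3 conditions: 541 − 6Q − 6Q = 0, i.e. Q = 541/12.
Back-substituting: q_V = (166 − 541/4)/3 = 41/4, q_A = (193 − 541/4)/3 = 77/4, q_Z = (182 − 541/4)/3 = 187/12.
Total output Q = 541/12, so price P = 230 - 3·(541/12) = 379/4.

94.75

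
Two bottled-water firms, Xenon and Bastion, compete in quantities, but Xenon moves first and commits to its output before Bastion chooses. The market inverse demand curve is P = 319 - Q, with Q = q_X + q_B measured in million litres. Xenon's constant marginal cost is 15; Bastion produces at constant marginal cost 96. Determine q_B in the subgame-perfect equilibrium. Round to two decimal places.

15.25

The follower Bastion best-responds to any q_X: π_B = (319 - Q)q_B - 96q_B.
Follower FOC: 223 - q_X - 2q_B = 0, so q_B(q_X) = (223 - q_X)/2.
Xenon substitutes q_B(q_X) into its own profit: π_X = q_X(319 - q_X - (223 - q_X)/2) - 15q_X = (415/2 - (1/2)q_X)q_X - 15q_X.
The leader's first-order condition 385/2 - q_X = 0 yields q_X = 385/2.
Then q_B = (223 - 385/2)/2 = 61/4.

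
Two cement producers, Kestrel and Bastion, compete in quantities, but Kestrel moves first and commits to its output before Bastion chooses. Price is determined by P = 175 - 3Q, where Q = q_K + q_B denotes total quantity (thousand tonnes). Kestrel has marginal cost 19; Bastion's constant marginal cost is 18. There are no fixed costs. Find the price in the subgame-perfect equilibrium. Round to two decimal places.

Solve by backward induction. Given q_K, the follower Bastion maximises π_B = (175 - 3q_K - 3q_B)q_B - 18q_B.
∂π_B/∂q_B = 157 - 3q_K - 6q_B = 0 gives the reaction function q_B = (157 - 3q_K)/6.
Kestrel substitutes q_B(q_K) into its own profit: π_K = q_K(175 - 3q_K - (157 - 3q_K)/2) - 19q_K = (193/2 - (3/2)q_K)q_K - 19q_K.
Maximising: ∂π_K/∂q_K = 155/2 - 3q_K = 0, giving q_K = 155/6.
Then q_B = (157 - 3·(155/6))/6 = 53/4.
Total output Q = 469/12, so price P = 175 - 3·(469/12) = 231/4.

57.75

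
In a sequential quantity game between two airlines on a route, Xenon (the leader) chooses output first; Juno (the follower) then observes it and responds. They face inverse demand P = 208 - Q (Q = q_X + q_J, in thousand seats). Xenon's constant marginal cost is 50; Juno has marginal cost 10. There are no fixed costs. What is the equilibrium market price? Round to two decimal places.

Solve by backward induction. Given q_X, the follower Juno maximises π_J = (208 - q_X - q_J)q_J - 10q_J.
Setting the follower's marginal profit to zero, 198 - q_X - 2q_J = 0, i.e. q_J = (198 - q_X)/2.
Xenon substitutes q_J(q_X) into its own profit: π_X = q_X(208 - q_X - (198 - q_X)/2) - 50q_X = (109 - (1/2)q_X)q_X - 50q_X.
Maximising: ∂π_X/∂q_X = 59 - q_X = 0, giving q_X = 59.
Then q_J = (198 - 59)/2 = 139/2.
Total output Q = 257/2, so price P = 208 - 257/2 = 159/2.

79.50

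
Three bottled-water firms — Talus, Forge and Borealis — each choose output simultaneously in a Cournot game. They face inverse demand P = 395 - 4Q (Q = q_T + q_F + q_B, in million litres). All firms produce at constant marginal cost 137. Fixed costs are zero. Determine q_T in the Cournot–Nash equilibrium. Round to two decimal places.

16.13

A representative firm's profit is π_i = q_i(395 - 4Q) - 137q_i.
Setting ∂π_i/∂q_i = 0 with rivals' quantities fixed: 258 - 8q_i - 4·Σ_{j≠i} q_j = 0.
By symmetry each firm produces the same amount; substituting Σ_{j≠i} q_j = 2q_i yields q_i = 258/16 = 129/8.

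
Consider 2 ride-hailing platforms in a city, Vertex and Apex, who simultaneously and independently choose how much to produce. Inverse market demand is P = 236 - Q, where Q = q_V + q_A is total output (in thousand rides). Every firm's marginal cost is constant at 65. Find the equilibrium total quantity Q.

114

Each firm earns π_i = (236 - Q)q_i - 65q_i.
Setting ∂π_i/∂q_i = 0 with rivals' quantities fixed: 171 - 2q_i - q_j = 0.
With identical firms every q_j equals q_i, so q_j = q_i and 171 = 3q_i, giving q_i = 57.
Total output Q = 57 + 57 = 114.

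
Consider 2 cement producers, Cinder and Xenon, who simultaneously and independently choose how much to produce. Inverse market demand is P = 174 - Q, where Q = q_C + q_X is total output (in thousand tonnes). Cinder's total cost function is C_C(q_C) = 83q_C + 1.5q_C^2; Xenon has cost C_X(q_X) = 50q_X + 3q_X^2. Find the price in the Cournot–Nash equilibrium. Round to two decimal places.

Cinder's profit: π_C = (174 - Q)q_C - (83q_C + (3/2)q_C²). Setting ∂π_C/∂q_C = 0: 91 - 5q_C - (q_X) = 0.
Xenon's first-order condition: 124 - 8q_X - (q_C) = 0.
Best responses: q_C = (91 - q_X)/5, q_X = (124 - q_C)/8.
Substituting one into the other gives q_C = 604/39 and q_X = 529/39.
Total output Q = 1133/39, so price P = 174 - 1133/39 = 144.9487.

144.95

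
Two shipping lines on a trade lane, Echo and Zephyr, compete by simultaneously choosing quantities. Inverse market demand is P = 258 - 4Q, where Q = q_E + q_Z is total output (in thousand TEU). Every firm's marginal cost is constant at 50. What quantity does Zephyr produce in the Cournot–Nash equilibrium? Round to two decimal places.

A representative firm's profit is π_i = q_i(258 - 4Q) - 50q_i.
First-order condition (treating rivals' output as given): 208 - 8q_i - 4q_j = 0.
With identical firms every q_j equals q_i, so q_j = q_i and 208 = 12q_i, giving q_i = 52/3.

17.33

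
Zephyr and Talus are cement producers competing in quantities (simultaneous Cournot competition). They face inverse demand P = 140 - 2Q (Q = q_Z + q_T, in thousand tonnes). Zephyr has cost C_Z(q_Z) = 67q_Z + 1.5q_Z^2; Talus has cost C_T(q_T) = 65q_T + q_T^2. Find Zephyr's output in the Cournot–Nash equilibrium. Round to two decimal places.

Zephyr's profit: π_Z = (140 - 2Q)q_Z - (67q_Z + (3/2)q_Z²). Setting ∂π_Z/∂q_Z = 0: 73 - 7q_Z - 2(q_T) = 0.
Talus's profit: π_T = (140 - 2Q)q_T - (65q_T + q_T²). Setting ∂π_T/∂q_T = 0: 75 - 6q_T - 2(q_Z) = 0.
Rearranging gives the reaction functions q_Z = (73 - 2q_T)/7 and q_T = (75 - 2q_Z)/6.
Substituting one into the other gives q_Z = 144/19 and q_T = 379/38.

7.58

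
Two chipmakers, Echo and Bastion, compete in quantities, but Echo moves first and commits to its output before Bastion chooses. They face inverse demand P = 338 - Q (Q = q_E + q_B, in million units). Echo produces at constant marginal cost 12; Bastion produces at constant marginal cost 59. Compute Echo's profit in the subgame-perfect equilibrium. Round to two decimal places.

17391.13

The follower Bastion best-responds to any q_E: π_B = (338 - Q)q_B - 59q_B.
Follower FOC: 279 - q_E - 2q_B = 0, so q_B(q_E) = (279 - q_E)/2.
The leader anticipates this reaction. Substituting into P = 338 - Q gives P = 397/2 - (1/2)q_E, so π_E = (397/2 - (1/2)q_E)q_E - 12q_E.
Leader FOC: 373/2 - q_E = 0, so q_E = 373/2.
Then q_B = (279 - 373/2)/2 = 185/4.
Price P = 338 - 931/4 = 421/4.
Echo's profit: (421/4 - 12)·(373/2) = 17391.1250.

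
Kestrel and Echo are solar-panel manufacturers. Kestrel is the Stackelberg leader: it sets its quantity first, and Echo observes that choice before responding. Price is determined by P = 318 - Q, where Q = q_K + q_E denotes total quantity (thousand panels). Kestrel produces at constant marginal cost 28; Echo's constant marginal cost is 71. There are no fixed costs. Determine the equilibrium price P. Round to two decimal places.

The follower Echo best-responds to any q_K: π_E = (318 - Q)q_E - 71q_E.
∂π_E/∂q_E = 247 - q_K - 2q_E = 0 gives the reaction function q_E = (247 - q_K)/2.
Kestrel substitutes q_E(q_K) into its own profit: π_K = q_K(318 - q_K - (247 - q_K)/2) - 28q_K = (389/2 - (1/2)q_K)q_K - 28q_K.
The leader's first-order condition 333/2 - q_K = 0 yields q_K = 333/2.
Then q_E = (247 - 333/2)/2 = 161/4.
Total output Q = 827/4, so price P = 318 - 827/4 = 445/4.

111.25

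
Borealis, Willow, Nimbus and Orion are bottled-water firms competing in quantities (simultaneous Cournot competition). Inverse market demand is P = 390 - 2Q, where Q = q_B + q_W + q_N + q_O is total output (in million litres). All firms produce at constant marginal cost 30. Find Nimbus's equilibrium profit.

2592

A representative firm's profit is π_i = q_i(390 - 2Q) - 30q_i.
Setting ∂π_i/∂q_i = 0 with rivals' quantities fixed: 360 - 4q_i - 2·Σ_{j≠i} q_j = 0.
By symmetry each firm produces the same amount; substituting Σ_{j≠i} q_j = 3q_i yields q_i = 360/10 = 36.
Price P = 390 - 2·144 = 102.
Nimbus's profit: (102 - 30)·36 = 2592.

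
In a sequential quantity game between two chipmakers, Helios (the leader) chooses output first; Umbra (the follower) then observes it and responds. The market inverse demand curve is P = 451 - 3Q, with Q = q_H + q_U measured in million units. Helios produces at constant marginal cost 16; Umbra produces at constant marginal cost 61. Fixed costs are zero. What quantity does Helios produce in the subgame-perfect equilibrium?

Solve by backward induction. Given q_H, the follower Umbra maximises π_U = (451 - 3q_H - 3q_U)q_U - 61q_U.
Follower FOC: 390 - 3q_H - 6q_U = 0, so q_U(q_H) = (390 - 3q_H)/6.
Helios substitutes q_U(q_H) into its own profit: π_H = q_H(451 - 3q_H - (390 - 3q_H)/2) - 16q_H = (256 - (3/2)q_H)q_H - 16q_H.
Leader FOC: 240 - 3q_H = 0, so q_H = 80.
Then q_U = (390 - 3·80)/6 = 25.

80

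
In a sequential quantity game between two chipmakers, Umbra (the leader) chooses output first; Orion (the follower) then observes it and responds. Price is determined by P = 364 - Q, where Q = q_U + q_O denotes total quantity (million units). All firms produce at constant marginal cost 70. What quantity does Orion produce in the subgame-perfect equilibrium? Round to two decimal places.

Solve by backward induction. Given q_U, the follower Orion maximises π_O = (364 - q_U - q_O)q_O - 70q_O.
∂π_O/∂q_O = 294 - q_U - 2q_O = 0 gives the reaction function q_O = (294 - q_U)/2.
Umbra substitutes q_O(q_U) into its own profit: π_U = q_U(364 - q_U - (294 - q_U)/2) - 70q_U = (217 - (1/2)q_U)q_U - 70q_U.
Maximising: ∂π_U/∂q_U = 147 - q_U = 0, giving q_U = 147.
Then q_O = (294 - 147)/2 = 147/2.

73.50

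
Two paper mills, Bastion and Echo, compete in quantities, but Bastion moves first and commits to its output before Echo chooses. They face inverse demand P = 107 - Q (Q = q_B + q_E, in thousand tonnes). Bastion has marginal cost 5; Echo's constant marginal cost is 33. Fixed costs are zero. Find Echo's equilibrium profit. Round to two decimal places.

Solve by backward induction. Given q_B, the follower Echo maximises π_E = (107 - q_B - q_E)q_E - 33q_E.
Setting the follower's marginal profit to zero, 74 - q_B - 2q_E = 0, i.e. q_E = (74 - q_B)/2.
Bastion substitutes q_E(q_B) into its own profit: π_B = q_B(107 - q_B - (74 - q_B)/2) - 5q_B = (70 - (1/2)q_B)q_B - 5q_B.
Leader FOC: 65 - q_B = 0, so q_B = 65.
Then q_E = (74 - 65)/2 = 9/2.
Price P = 107 - 139/2 = 75/2.
Echo's profit: (75/2 - 33)·(9/2) = 81/4.

20.25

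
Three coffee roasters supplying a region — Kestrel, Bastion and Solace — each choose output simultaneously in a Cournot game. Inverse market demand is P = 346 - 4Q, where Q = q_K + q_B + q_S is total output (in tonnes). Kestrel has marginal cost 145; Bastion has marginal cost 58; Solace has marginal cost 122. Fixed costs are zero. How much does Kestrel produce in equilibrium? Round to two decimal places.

Kestrel's profit: π_K = (346 - 4Q)q_K - (145q_K). Setting ∂π_K/∂q_K = 0: 201 - 8q_K - 4(q_B + q_S) = 0.
Bastion's first-order condition: 288 - 8q_B - 4(q_K + q_S) = 0.
Solace's first-order condition: 224 - 8q_S - 4(q_K + q_B) = 0.
Adding the 3 first-order conditions: 713 − 16Q = 0, so Q = 713/16.
Back-substituting: q_K = (201 − 713/4)/4 = 91/16, q_B = (288 − 713/4)/4 = 439/16, q_S = (224 − 713/4)/4 = 183/16.

5.69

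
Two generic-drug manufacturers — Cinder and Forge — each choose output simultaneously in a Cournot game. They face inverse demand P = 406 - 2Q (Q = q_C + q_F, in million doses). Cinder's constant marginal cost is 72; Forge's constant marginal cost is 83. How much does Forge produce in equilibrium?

Cinder's profit: π_C = (406 - 2Q)q_C - (72q_C). Setting ∂π_C/∂q_C = 0: 334 - 4q_C - 2(q_F) = 0.
Forge's profit: π_F = (406 - 2Q)q_F - (83q_F). Setting ∂π_F/∂q_F = 0: 323 - 4q_F - 2(q_C) = 0.
Rearranging gives the reaction functions q_C = (334 - 2q_F)/4 and q_F = (323 - 2q_C)/4.
Substituting one into the other gives q_C = 115/2 and q_F = 52.

52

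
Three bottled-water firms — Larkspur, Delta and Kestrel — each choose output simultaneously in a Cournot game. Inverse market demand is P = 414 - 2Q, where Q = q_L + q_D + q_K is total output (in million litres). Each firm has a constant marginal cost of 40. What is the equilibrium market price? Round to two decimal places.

133.50

A representative firm's profit is π_i = q_i(414 - 2Q) - 40q_i.
First-order condition (treating rivals' output as given): 374 - 4q_i - 2·Σ_{j≠i} q_j = 0.
With identical firms every q_j equals q_i, so Σ_{j≠i} q_j = 2q_i and 374 = 8q_i, giving q_i = 187/4.
Total output Q = 561/4, so price P = 414 - 2·(561/4) = 267/2.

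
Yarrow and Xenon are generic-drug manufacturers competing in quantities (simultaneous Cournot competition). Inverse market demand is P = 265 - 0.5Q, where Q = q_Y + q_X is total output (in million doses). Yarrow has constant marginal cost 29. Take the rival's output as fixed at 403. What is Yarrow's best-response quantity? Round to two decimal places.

With the rival's output fixed at 403, Yarrow's profit is π_Y = (265 - (1/2)·403 - (1/2)q_Y)q_Y - (29q_Y) = (127/2 - (1/2)q_Y)q_Y - (29q_Y).
∂π_Y/∂q_Y = 69/2 - q_Y = 0, so q_Y = 69/2.

34.50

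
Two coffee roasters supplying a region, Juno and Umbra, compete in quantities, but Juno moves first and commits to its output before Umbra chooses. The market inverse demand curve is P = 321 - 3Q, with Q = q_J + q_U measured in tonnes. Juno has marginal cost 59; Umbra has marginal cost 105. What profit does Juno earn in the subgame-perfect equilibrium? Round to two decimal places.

The follower Umbra best-responds to any q_J: π_U = (321 - 3Q)q_U - 105q_U.
Setting the follower's marginal profit to zero, 216 - 3q_J - 6q_U = 0, i.e. q_U = (216 - 3q_J)/6.
Juno substitutes q_U(q_J) into its own profit: π_J = q_J(321 - 3q_J - (216 - 3q_J)/2) - 59q_J = (213 - (3/2)q_J)q_J - 59q_J.
Maximising: ∂π_J/∂q_J = 154 - 3q_J = 0, giving q_J = 154/3.
Then q_U = (216 - 3·(154/3))/6 = 31/3.
Price P = 321 - 3·(185/3) = 136.
Juno's profit: (136 - 59)·(154/3) = 3952.6667.

3952.67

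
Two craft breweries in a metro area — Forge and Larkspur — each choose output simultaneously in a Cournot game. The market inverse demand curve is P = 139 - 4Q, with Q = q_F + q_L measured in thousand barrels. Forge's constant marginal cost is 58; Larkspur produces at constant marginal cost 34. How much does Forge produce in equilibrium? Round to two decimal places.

4.75

Forge's profit: π_F = (139 - 4Q)q_F - (58q_F). Setting ∂π_F/∂q_F = 0: 81 - 8q_F - 4(q_L) = 0.
Larkspur's profit: π_L = (139 - 4Q)q_L - (34q_L). Setting ∂π_L/∂q_L = 0: 105 - 8q_L - 4(q_F) = 0.
Best responses: q_F = (81 - 4q_L)/8, q_L = (105 - 4q_F)/8.
Solving the pair: q_F = 19/4, q_L = 43/4.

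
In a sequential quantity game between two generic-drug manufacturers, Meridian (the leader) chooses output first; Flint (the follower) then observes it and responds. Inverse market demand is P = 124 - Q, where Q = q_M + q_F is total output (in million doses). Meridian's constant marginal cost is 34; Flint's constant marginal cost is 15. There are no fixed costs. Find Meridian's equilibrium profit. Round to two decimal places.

630.13

Solve by backward induction. Given q_M, the follower Flint maximises π_F = (124 - q_M - q_F)q_F - 15q_F.
Setting the follower's marginal profit to zero, 109 - q_M - 2q_F = 0, i.e. q_F = (109 - q_M)/2.
Meridian substitutes q_F(q_M) into its own profit: π_M = q_M(124 - q_M - (109 - q_M)/2) - 34q_M = (139/2 - (1/2)q_M)q_M - 34q_M.
Leader FOC: 71/2 - q_M = 0, so q_M = 71/2.
Then q_F = (109 - 71/2)/2 = 147/4.
Price P = 124 - 289/4 = 207/4.
Meridian's profit: (207/4 - 34)·(71/2) = 630.1250.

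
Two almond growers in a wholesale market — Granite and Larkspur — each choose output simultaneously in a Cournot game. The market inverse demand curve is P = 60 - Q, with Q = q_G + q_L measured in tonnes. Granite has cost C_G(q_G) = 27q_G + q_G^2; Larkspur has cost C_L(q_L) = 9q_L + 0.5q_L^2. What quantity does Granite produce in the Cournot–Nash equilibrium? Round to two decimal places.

Granite's profit: π_G = (60 - Q)q_G - (27q_G + q_G²). Setting ∂π_G/∂q_G = 0: 33 - 4q_G - (q_L) = 0.
Larkspur's profit: π_L = (60 - Q)q_L - (9q_L + (1/2)q_L²). Setting ∂π_L/∂q_L = 0: 51 - 3q_L - (q_G) = 0.
So q_G = (33 - q_L)/4 and q_L = (51 - q_G)/3.
Substituting one into the other gives q_G = 48/11 and q_L = 171/11.

4.36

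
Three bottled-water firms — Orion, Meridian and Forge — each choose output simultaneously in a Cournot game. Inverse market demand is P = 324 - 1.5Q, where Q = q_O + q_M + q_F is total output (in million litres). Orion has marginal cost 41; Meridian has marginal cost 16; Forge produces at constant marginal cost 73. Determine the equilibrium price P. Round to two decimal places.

113.50

Orion's profit: π_O = (324 - 1.5Q)q_O - (41q_O). Setting ∂π_O/∂q_O = 0: 283 - 3q_O - (3/2)(q_M + q_F) = 0.
Meridian's first-order condition: 308 - 3q_M - (3/2)(q_O + q_F) = 0.
Forge's first-order condition: 251 - 3q_F - (3/2)(q_O + q_M) = 0.
Adding the 3 conditions: 842 − 3Q − 3Q = 0, i.e. Q = 421/3.
Back-substituting: q_O = (283 − 421/2)/(3/2) = 145/3, q_M = (308 − 421/2)/(3/2) = 65, q_F = (251 − 421/2)/(3/2) = 27.
Total output Q = 421/3, so price P = 324 - (3/2)·(421/3) = 227/2.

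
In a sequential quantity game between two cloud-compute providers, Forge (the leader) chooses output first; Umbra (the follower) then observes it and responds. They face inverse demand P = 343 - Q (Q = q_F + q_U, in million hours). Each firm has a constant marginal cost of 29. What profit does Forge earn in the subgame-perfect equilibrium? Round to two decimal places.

The follower Umbra best-responds to any q_F: π_U = (343 - Q)q_U - 29q_U.
Follower FOC: 314 - q_F - 2q_U = 0, so q_U(q_F) = (314 - q_F)/2.
The leader anticipates this reaction. Substituting into P = 343 - Q gives P = 186 - (1/2)q_F, so π_F = (186 - (1/2)q_F)q_F - 29q_F.
The leader's first-order condition 157 - q_F = 0 yields q_F = 157.
Then q_U = (314 - 157)/2 = 157/2.
Price P = 343 - 471/2 = 215/2.
Forge's profit: (215/2 - 29)·157 = 12324.5000.

12324.50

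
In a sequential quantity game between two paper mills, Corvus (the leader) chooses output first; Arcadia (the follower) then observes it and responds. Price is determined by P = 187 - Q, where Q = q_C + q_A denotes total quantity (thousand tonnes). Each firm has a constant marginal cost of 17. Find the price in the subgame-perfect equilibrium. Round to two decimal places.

59.50

The follower Arcadia best-responds to any q_C: π_A = (187 - Q)q_A - 17q_A.
Follower FOC: 170 - q_C - 2q_A = 0, so q_A(q_C) = (170 - q_C)/2.
The leader anticipates this reaction. Substituting into P = 187 - Q gives P = 102 - (1/2)q_C, so π_C = (102 - (1/2)q_C)q_C - 17q_C.
Leader FOC: 85 - q_C = 0, so q_C = 85.
Then q_A = (170 - 85)/2 = 85/2.
Total output Q = 255/2, so price P = 187 - 255/2 = 119/2.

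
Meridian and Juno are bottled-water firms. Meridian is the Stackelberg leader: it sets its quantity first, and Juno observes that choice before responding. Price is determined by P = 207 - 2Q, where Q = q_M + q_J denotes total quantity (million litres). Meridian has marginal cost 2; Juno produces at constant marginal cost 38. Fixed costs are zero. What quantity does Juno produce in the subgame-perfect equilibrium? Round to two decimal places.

The follower Juno best-responds to any q_M: π_J = (207 - 2Q)q_J - 38q_J.
∂π_J/∂q_J = 169 - 2q_M - 4q_J = 0 gives the reaction function q_J = (169 - 2q_M)/4.
Meridian substitutes q_J(q_M) into its own profit: π_M = q_M(207 - 2q_M - (169 - 2q_M)/2) - 2q_M = (245/2 - q_M)q_M - 2q_M.
Leader FOC: 241/2 - 2q_M = 0, so q_M = 241/4.
Then q_J = (169 - 2·(241/4))/4 = 97/8.

12.13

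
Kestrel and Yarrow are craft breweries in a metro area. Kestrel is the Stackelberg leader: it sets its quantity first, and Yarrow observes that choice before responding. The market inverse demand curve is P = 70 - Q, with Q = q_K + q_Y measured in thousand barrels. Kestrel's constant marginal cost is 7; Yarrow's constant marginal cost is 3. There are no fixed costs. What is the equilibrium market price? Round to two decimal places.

Solve by backward induction. Given q_K, the follower Yarrow maximises π_Y = (70 - q_K - q_Y)q_Y - 3q_Y.
Follower FOC: 67 - q_K - 2q_Y = 0, so q_Y(q_K) = (67 - q_K)/2.
The leader anticipates this reaction. Substituting into P = 70 - Q gives P = 73/2 - (1/2)q_K, so π_K = (73/2 - (1/2)q_K)q_K - 7q_K.
Maximising: ∂π_K/∂q_K = 59/2 - q_K = 0, giving q_K = 59/2.
Then q_Y = (67 - 59/2)/2 = 75/4.
Total output Q = 193/4, so price P = 70 - 193/4 = 87/4.

21.75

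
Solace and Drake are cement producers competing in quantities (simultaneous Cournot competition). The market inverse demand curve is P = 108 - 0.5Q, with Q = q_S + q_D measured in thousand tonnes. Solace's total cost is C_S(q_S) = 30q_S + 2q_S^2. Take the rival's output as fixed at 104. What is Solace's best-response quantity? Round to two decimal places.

5.20

With the rival's output fixed at 104, Solace's profit is π_S = (108 - (1/2)·104 - (1/2)q_S)q_S - (30q_S + 2q_S²) = (56 - (1/2)q_S)q_S - (30q_S + 2q_S²).
∂π_S/∂q_S = 26 - 5q_S = 0, so q_S = 26/5.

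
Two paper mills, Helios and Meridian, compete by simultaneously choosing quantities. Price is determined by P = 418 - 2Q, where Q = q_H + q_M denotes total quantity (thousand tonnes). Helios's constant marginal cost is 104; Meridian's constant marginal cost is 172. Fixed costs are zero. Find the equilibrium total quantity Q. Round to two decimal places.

Helios's profit: π_H = (418 - 2Q)q_H - (104q_H). Setting ∂π_H/∂q_H = 0: 314 - 4q_H - 2(q_M) = 0.
Meridian's profit: π_M = (418 - 2Q)q_M - (172q_M). Setting ∂π_M/∂q_M = 0: 246 - 4q_M - 2(q_H) = 0.
So q_H = (314 - 2q_M)/4 and q_M = (246 - 2q_H)/4.
Substituting one into the other gives q_H = 191/3 and q_M = 89/3.
Total output Q = 191/3 + 89/3 = 280/3.

93.33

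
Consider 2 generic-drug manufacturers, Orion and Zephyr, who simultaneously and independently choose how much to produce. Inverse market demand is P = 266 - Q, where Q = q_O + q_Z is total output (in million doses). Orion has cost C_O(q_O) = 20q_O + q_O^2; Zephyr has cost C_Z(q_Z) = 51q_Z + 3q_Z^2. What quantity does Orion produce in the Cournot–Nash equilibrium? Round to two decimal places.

56.55

Orion's profit: π_O = (266 - Q)q_O - (20q_O + q_O²). Setting ∂π_O/∂q_O = 0: 246 - 4q_O - (q_Z) = 0.
Zephyr's first-order condition: 215 - 8q_Z - (q_O) = 0.
So q_O = (246 - q_Z)/4 and q_Z = (215 - q_O)/8.
Substituting one into the other gives q_O = 1753/31 and q_Z = 614/31.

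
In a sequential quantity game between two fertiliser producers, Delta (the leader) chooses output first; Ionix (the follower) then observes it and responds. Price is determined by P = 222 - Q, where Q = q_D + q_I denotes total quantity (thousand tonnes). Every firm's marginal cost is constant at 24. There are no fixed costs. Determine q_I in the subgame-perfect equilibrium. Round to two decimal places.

Solve by backward induction. Given q_D, the follower Ionix maximises π_I = (222 - q_D - q_I)q_I - 24q_I.
∂π_I/∂q_I = 198 - q_D - 2q_I = 0 gives the reaction function q_I = (198 - q_D)/2.
Delta substitutes q_I(q_D) into its own profit: π_D = q_D(222 - q_D - (198 - q_D)/2) - 24q_D = (123 - (1/2)q_D)q_D - 24q_D.
Maximising: ∂π_D/∂q_D = 99 - q_D = 0, giving q_D = 99.
Then q_I = (198 - 99)/2 = 99/2.

49.50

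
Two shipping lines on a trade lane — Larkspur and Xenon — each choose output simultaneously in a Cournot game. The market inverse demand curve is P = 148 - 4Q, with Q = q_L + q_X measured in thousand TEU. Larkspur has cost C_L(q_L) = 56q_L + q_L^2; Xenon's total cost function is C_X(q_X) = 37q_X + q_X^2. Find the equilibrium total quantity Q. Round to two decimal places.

14.50

Larkspur's profit: π_L = (148 - 4Q)q_L - (56q_L + q_L²). Setting ∂π_L/∂q_L = 0: 92 - 10q_L - 4(q_X) = 0.
Xenon's first-order condition: 111 - 10q_X - 4(q_L) = 0.
So q_L = (92 - 4q_X)/10 and q_X = (111 - 4q_L)/10.
Solving the pair: q_L = 17/3, q_X = 53/6.
Total output Q = 17/3 + 53/6 = 29/2.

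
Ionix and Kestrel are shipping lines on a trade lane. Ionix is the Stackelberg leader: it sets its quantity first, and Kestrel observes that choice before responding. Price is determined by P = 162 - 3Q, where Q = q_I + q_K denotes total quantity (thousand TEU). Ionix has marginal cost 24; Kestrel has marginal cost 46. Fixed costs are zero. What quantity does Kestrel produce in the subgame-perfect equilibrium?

The follower Kestrel best-responds to any q_I: π_K = (162 - 3Q)q_K - 46q_K.
∂π_K/∂q_K = 116 - 3q_I - 6q_K = 0 gives the reaction function q_K = (116 - 3q_I)/6.
Ionix substitutes q_K(q_I) into its own profit: π_I = q_I(162 - 3q_I - (116 - 3q_I)/2) - 24q_I = (104 - (3/2)q_I)q_I - 24q_I.
Maximising: ∂π_I/∂q_I = 80 - 3q_I = 0, giving q_I = 80/3.
Then q_K = (116 - 3·(80/3))/6 = 6.

6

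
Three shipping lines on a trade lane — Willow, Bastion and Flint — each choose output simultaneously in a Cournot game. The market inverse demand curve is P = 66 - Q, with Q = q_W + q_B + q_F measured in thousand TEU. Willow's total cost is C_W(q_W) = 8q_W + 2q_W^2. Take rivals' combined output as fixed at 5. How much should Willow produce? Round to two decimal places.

With rivals' combined output fixed at 5, Willow's profit is π_W = (66 - 5 - q_W)q_W - (8q_W + 2q_W²) = (61 - q_W)q_W - (8q_W + 2q_W²).
∂π_W/∂q_W = 53 - 6q_W = 0, so q_W = 53/6.

8.83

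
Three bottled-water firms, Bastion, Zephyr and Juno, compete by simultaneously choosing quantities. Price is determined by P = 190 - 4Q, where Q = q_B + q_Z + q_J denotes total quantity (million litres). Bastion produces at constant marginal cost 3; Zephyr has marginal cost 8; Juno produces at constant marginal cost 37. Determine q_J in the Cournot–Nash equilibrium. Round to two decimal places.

5.63

Bastion's profit: π_B = (190 - 4Q)q_B - (3q_B). Setting ∂π_B/∂q_B = 0: 187 - 8q_B - 4(q_Z + q_J) = 0.
Zephyr's profit: π_Z = (190 - 4Q)q_Z - (8q_Z). Setting ∂π_Z/∂q_Z = 0: 182 - 8q_Z - 4(q_B + q_J) = 0.
Juno's first-order condition: 153 - 8q_J - 4(q_B + q_Z) = 0.
Summing all 3 equations gives 522 − 16Q = 0, hence Q = 261/8.
Back-substituting: q_B = (187 − 261/2)/4 = 113/8, q_Z = (182 − 261/2)/4 = 103/8, q_J = (153 − 261/2)/4 = 45/8.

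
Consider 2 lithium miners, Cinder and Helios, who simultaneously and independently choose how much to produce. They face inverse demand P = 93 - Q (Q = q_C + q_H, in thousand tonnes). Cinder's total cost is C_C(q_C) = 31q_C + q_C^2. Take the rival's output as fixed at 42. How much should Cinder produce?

With the rival's output fixed at 42, Cinder's profit is π_C = (93 - 42 - q_C)q_C - (31q_C + q_C²) = (51 - q_C)q_C - (31q_C + q_C²).
∂π_C/∂q_C = 20 - 4q_C = 0, so q_C = 5.

5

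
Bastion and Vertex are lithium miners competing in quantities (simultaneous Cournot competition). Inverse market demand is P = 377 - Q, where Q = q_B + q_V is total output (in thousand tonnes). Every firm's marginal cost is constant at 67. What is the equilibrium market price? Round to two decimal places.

Each firm earns π_i = (377 - Q)q_i - 67q_i.
First-order condition (treating rivals' output as given): 310 - 2q_i - q_j = 0.
With identical firms every q_j equals q_i, so q_j = q_i and 310 = 3q_i, giving q_i = 310/3.
Total output Q = 620/3, so price P = 377 - 620/3 = 511/3.

170.33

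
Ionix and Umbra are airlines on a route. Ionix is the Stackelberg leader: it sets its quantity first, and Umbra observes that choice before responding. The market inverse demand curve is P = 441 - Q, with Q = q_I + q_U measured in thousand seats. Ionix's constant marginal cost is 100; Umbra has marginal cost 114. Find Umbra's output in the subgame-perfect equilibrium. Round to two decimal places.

The follower Umbra best-responds to any q_I: π_U = (441 - Q)q_U - 114q_U.
Follower FOC: 327 - q_I - 2q_U = 0, so q_U(q_I) = (327 - q_I)/2.
The leader anticipates this reaction. Substituting into P = 441 - Q gives P = 555/2 - (1/2)q_I, so π_I = (555/2 - (1/2)q_I)q_I - 100q_I.
Leader FOC: 355/2 - q_I = 0, so q_I = 355/2.
Then q_U = (327 - 355/2)/2 = 299/4.

74.75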